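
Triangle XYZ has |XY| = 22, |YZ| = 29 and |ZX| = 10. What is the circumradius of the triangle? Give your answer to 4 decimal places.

By the law of cosines, cos X = (|ZX|² + |XY|² − |YZ|²) / (2·|ZX|·|XY|) ≈ -0.58409, so ∠X ≈ 125.74°.
Circumradius = |YZ|/(2 sin X) ≈ 17.864.

R ≈ 17.8640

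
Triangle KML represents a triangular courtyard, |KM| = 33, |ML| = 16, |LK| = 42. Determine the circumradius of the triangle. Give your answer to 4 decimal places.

22.8780

By the law of cosines, cos K = (|LK|² + |KM|² − |ML|²) / (2·|LK|·|KM|) ≈ 0.93687, so ∠K ≈ 20.47°.
Circumradius = |ML|/(2 sin K) ≈ 22.878.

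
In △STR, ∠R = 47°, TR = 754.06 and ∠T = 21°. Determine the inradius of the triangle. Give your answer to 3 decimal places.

97.989

The third angle is ∠S = 180° − ∠T − ∠R = 112.00°.
Law of sines: RS = TR·sin T/sin S ≈ 291.45.
Law of sines: ST = TR·sin R/sin S ≈ 594.8.
Area = ½·TR·RS·sin R ≈ 80366.
Semiperimeter s = (754.06+291.45+594.8)/2 = 820.15.
Inradius = area/s = 80366/820.15 ≈ 97.989.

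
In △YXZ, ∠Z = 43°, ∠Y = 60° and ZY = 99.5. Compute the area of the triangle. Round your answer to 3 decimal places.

The third angle is ∠X = 180° − ∠Z − ∠Y = 77.00°.
Law of sines: XZ = ZY·sin Y/sin X ≈ 88.436.
Law of sines: YX = ZY·sin Z/sin X ≈ 69.644.
Area = ½·ZY·XZ·sin Z ≈ 3000.6.

3000.587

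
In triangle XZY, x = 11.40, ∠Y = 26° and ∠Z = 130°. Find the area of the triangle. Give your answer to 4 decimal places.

area ≈ 53.6491

The third angle is ∠X = 180° − ∠Z − ∠Y = 24.00°.
Law of sines: z = x·sin Z/sin X ≈ 21.471.
Law of sines: y = x·sin Y/sin X ≈ 12.287.
Area = ½·x·z·sin Y ≈ 53.649.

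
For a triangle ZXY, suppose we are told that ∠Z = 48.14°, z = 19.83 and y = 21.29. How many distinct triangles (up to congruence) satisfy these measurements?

y·sin Z = 21.29·sin(48.14°) ≈ 15.86.
Since y sin Z < z < y (15.86 < 19.83 < 21.29), two triangles exist.

2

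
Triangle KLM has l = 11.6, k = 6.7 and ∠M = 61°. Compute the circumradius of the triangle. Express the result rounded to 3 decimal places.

By the law of cosines, m² = k² + l² − 2·k·l·cos M = 104.09, so m ≈ 10.203.
Area = ½·k·l·sin M ≈ 33.988.
Circumradius = m/(2 sin M) ≈ 5.8325.

R ≈ 5.833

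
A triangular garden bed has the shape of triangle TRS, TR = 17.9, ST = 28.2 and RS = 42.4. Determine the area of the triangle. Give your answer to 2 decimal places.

Semiperimeter s = (42.4 + 28.2 + 17.9)/2 = 44.25.
Heron's formula: area = √(44.25·1.85·16.05·26.35) ≈ 186.07.

area ≈ 186.07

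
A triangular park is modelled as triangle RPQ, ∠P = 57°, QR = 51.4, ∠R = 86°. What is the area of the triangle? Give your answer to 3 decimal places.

945.603

The third angle is ∠Q = 180° − ∠R − ∠P = 37.00°.
Law of sines: PQ = QR·sin R/sin P ≈ 61.138.
Law of sines: RP = QR·sin Q/sin P ≈ 36.884.
Area = ½·QR·PQ·sin Q ≈ 945.6.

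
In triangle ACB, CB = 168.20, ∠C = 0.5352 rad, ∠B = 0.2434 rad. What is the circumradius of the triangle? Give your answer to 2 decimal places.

The third angle is ∠A = π − ∠C − ∠B = 2.3630 rad.
Law of sines: BA = CB·sin C/sin A ≈ 122.15.
Law of sines: AC = CB·sin B/sin A ≈ 57.721.
Circumradius = CB/(2 sin A) ≈ 119.75.

R ≈ 119.75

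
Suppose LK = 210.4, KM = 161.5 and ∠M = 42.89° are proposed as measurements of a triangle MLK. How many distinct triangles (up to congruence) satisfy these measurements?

KM·sin M = 161.5·sin(42.89°) ≈ 109.9.
Since LK ≥ KM, exactly one triangle exists.

1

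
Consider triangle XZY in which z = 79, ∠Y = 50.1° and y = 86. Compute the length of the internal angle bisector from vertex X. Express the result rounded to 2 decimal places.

t_X ≈ 60.67

Law of sines: sin Z = z·sin Y/y ≈ 0.70472.
Since y ≥ z, only the acute value applies: ∠Z ≈ 44.81°.
Then ∠X = 180° − ∠Y − ∠Z ≈ 85.09°.
Law of sines gives x = y·sin X/sin Y ≈ 111.69.
The bisector from X has length 2·z·y·cos(∠X/2)/(z+y) ≈ 60.671.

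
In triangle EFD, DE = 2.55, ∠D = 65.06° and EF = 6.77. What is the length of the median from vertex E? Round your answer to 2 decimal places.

Law of sines: sin F = DE·sin D/EF ≈ 0.34154.
Since EF ≥ DE, only the acute value applies: ∠F ≈ 19.97°.
Then ∠E = 180° − ∠D − ∠F ≈ 94.97°.
Law of sines gives FD = EF·sin E/sin D ≈ 7.4382.
Median from E: ½√(2·DE² + 2·EF² − FD²) ≈ 3.5123.

3.51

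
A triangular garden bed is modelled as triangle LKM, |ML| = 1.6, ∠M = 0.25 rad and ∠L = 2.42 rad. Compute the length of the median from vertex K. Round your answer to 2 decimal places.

m_K ≈ 1.56

The third angle is ∠K = π − ∠M − ∠L = 0.472 rad.
Law of sines: |KM| = |ML|·sin L/sin K ≈ 2.3265.
Law of sines: |LK| = |ML|·sin M/sin K ≈ 0.87132.
Median from K: ½√(2·|LK|² + 2·|KM|² − |ML|²) ≈ 1.5639.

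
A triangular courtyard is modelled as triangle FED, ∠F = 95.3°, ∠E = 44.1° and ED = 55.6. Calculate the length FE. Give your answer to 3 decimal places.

36.338

The third angle is ∠D = 180° − ∠F − ∠E = 40.60°.
Law of sines: FE = ED·sin D/sin F ≈ 36.338.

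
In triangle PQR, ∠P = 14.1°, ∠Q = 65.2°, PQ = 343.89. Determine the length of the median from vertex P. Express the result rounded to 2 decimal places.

The third angle is ∠R = 180° − ∠P − ∠Q = 100.70°.
Law of sines: QR = PQ·sin P/sin R ≈ 85.259.
Law of sines: RP = PQ·sin Q/sin R ≈ 317.7.
Median from P: ½√(2·RP² + 2·PQ² − QR²) ≈ 328.3.

328.30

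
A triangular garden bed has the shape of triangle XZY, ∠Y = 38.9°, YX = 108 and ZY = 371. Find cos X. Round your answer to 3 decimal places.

By the law of cosines, XZ² = ZY² + YX² − 2·ZY·YX·cos Y = 86940, so XZ ≈ 294.86.
Law of cosines again: cos X = (YX² + XZ² − ZY²)/(2·YX·XZ) ≈ -0.61294, so ∠X ≈ 127.80°.

cos X ≈ -0.613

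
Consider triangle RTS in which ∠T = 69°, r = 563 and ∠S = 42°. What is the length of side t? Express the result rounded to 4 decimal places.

563.0000

The third angle is ∠R = 180° − ∠T − ∠S = 69.00°.
Law of sines: t = r·sin T/sin R ≈ 563.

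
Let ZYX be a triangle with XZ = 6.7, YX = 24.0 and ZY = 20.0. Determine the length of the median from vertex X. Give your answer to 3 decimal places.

Median from X: ½√(2·YX² + 2·XZ² − ZY²) ≈ 14.507.

14.507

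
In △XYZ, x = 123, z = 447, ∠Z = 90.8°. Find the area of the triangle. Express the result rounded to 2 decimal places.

Law of sines: sin X = x·sin Z/z ≈ 0.27514.
Since z ≥ x, only the acute value applies: ∠X ≈ 15.97°.
Then ∠Y = 180° − ∠Z − ∠X ≈ 73.23°.
Law of sines gives y = z·sin Y/sin Z ≈ 428.03.
Area = ½·z·x·sin Y ≈ 26321.

area ≈ 26321.29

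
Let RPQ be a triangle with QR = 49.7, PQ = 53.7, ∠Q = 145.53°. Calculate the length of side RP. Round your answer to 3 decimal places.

By the law of cosines, RP² = PQ² + QR² − 2·PQ·QR·cos Q = 9754.4, so RP ≈ 98.764.

98.764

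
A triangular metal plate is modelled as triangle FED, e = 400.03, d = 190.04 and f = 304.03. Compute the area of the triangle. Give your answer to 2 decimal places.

27796.67

Semiperimeter s = (304.03 + 400.03 + 190.04)/2 = 447.05.
Heron's formula: area = √(447.05·143.02·47.02·257.01) ≈ 27797.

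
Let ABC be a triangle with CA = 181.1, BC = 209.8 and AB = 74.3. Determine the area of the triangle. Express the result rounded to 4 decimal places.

6575.3118

Semiperimeter s = (209.8 + 181.1 + 74.3)/2 = 232.6.
Heron's formula: area = √(232.6·22.8·51.5·158.3) ≈ 6575.3.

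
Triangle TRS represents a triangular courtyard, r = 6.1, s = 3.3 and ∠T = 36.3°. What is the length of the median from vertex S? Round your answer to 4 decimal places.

4.8692

By the law of cosines, t² = r² + s² − 2·r·s·cos T = 15.653, so t ≈ 3.9564.
Median from S: ½√(2·t² + 2·r² − s²) ≈ 4.8692.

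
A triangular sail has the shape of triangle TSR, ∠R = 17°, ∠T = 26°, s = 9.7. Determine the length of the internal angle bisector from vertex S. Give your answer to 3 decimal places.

The third angle is ∠S = 180° − ∠R − ∠T = 137.00°.
Law of sines: t = s·sin T/sin S ≈ 6.2349.
Law of sines: r = s·sin R/sin S ≈ 4.1584.
The bisector from S has length 2·r·t·cos(∠S/2)/(r+t) ≈ 1.8285.

t_S ≈ 1.829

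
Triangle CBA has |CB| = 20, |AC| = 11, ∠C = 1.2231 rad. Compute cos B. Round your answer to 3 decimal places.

By the law of cosines, |BA|² = |AC|² + |CB|² − 2·|AC|·|CB|·cos C = 371.08, so |BA| ≈ 19.263.
Law of cosines again: cos B = (|CB|² + |BA|² − |AC|²)/(2·|CB|·|BA|) ≈ 0.84367, so ∠B ≈ 0.5667 rad.

cos B ≈ 0.844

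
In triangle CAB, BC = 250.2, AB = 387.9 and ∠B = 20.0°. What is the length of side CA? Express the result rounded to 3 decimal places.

175.121

By the law of cosines, CA² = AB² + BC² − 2·AB·BC·cos B = 30667, so CA ≈ 175.12.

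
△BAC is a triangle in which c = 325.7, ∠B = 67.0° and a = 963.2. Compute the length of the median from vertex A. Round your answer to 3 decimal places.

By the law of cosines, b² = a² + c² − 2·a·c·cos B = 7.8868e+05, so b ≈ 888.08.
Median from A: ½√(2·c² + 2·b² − a²) ≈ 464.16.

m_A ≈ 464.156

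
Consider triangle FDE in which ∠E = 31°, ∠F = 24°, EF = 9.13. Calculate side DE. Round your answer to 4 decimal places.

The third angle is ∠D = 180° − ∠E − ∠F = 125.00°.
Law of sines: DE = EF·sin F/sin D ≈ 4.5334.

4.5334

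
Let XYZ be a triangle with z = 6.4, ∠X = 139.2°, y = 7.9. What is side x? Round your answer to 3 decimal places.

13.413

By the law of cosines, x² = y² + z² − 2·y·z·cos X = 179.92, so x ≈ 13.413.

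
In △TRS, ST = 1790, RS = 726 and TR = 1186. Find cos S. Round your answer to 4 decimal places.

By the law of cosines, cos S = (RS² + ST² − TR²) / (2·RS·ST) ≈ 0.89439, so ∠S ≈ 26.57°.

cos S ≈ 0.8944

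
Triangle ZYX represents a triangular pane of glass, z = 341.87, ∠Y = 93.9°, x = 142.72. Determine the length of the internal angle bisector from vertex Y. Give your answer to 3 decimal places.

137.465

By the law of cosines, y² = x² + z² − 2·x·z·cos Y = 1.4388e+05, so y ≈ 379.32.
The bisector from Y has length 2·x·z·cos(∠Y/2)/(x+z) ≈ 137.46.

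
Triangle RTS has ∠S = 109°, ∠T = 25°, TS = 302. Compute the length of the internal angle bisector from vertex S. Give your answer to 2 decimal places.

The third angle is ∠R = 180° − ∠T − ∠S = 46.00°.
Law of sines: SR = TS·sin T/sin R ≈ 177.43.
Law of sines: RT = TS·sin S/sin R ≈ 396.96.
The bisector from S has length 2·TS·SR·cos(∠S/2)/(TS+SR) ≈ 129.8.

t_S ≈ 129.80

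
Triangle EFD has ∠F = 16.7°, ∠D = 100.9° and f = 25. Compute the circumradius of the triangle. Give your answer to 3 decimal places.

43.499

The third angle is ∠E = 180° − ∠F − ∠D = 62.40°.
Law of sines: e = f·sin E/sin F ≈ 77.099.
Law of sines: d = f·sin D/sin F ≈ 85.429.
Circumradius = f/(2 sin F) ≈ 43.499.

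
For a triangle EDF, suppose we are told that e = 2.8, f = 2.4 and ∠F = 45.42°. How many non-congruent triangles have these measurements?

2

e·sin F = 2.8·sin(45.42°) ≈ 1.994.
Since e sin F < f < e (1.994 < 2.4 < 2.8), two triangles exist.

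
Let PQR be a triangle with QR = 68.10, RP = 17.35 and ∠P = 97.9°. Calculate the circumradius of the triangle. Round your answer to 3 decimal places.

34.376

Law of sines: sin Q = RP·sin P/QR ≈ 0.25235.
Since QR ≥ RP, only the acute value applies: ∠Q ≈ 14.62°.
Then ∠R = 180° − ∠P − ∠Q ≈ 67.48°.
Law of sines gives PQ = QR·sin R/sin P ≈ 63.511.
Circumradius = QR/(2 sin P) ≈ 34.376.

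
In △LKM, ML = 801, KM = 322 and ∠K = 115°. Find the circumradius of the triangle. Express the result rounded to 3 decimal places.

R ≈ 441.903

Law of sines: sin L = KM·sin K/ML ≈ 0.36433.
Since ML ≥ KM, only the acute value applies: ∠L ≈ 21.37°.
Then ∠M = 180° − ∠K − ∠L ≈ 43.63°.
Law of sines gives LK = ML·sin M/sin K ≈ 609.86.
Circumradius = ML/(2 sin K) ≈ 441.9.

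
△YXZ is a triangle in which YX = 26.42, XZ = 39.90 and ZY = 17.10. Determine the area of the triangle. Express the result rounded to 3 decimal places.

area ≈ 168.546

Semiperimeter s = (39.9 + 17.1 + 26.42)/2 = 41.71.
Heron's formula: area = √(41.71·1.81·24.61·15.29) ≈ 168.55.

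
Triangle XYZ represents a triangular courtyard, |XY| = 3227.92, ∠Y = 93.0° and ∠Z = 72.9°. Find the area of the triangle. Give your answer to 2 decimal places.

The third angle is ∠X = 180° − ∠Y − ∠Z = 14.10°.
Law of sines: |YZ| = |XY|·sin X/sin Z ≈ 822.74.
Law of sines: |ZX| = |XY|·sin Y/sin Z ≈ 3372.6.
Area = ½·|XY|·|YZ|·sin Y ≈ 1.3261e+06.

area ≈ 1326050.70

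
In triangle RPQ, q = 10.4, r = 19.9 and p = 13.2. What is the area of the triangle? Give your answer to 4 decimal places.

Semiperimeter s = (19.9 + 13.2 + 10.4)/2 = 21.75.
Heron's formula: area = √(21.75·1.85·8.55·11.35) ≈ 62.488.

area ≈ 62.4880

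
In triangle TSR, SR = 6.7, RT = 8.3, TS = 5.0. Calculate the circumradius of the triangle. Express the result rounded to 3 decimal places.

4.150

By the law of cosines, cos T = (RT² + TS² − SR²) / (2·RT·TS) ≈ 0.59036, so ∠T ≈ 53.82°.
Circumradius = SR/(2 sin T) ≈ 4.1505.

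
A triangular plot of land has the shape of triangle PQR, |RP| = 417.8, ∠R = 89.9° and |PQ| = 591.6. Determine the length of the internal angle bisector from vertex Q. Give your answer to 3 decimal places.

t_Q ≈ 453.703

Law of sines: sin Q = |RP|·sin R/|PQ| ≈ 0.70622.
Since |PQ| ≥ |RP|, only the acute value applies: ∠Q ≈ 44.93°.
Then ∠P = 180° − ∠R − ∠Q ≈ 45.17°.
Law of sines gives |QR| = |PQ|·sin P/sin R ≈ 419.58.
The bisector from Q has length 2·|PQ|·|QR|·cos(∠Q/2)/(|PQ|+|QR|) ≈ 453.7.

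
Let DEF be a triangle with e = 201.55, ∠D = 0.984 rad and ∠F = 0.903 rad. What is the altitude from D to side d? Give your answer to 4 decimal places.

The third angle is ∠E = π − ∠F − ∠D = 1.255 rad.
Law of sines: d = e·sin D/sin E ≈ 176.59.
Law of sines: f = e·sin F/sin E ≈ 166.51.
Area = ½·e·d·sin F ≈ 13973.
The altitude from D has length 2·area/d ≈ 158.25.

158.2547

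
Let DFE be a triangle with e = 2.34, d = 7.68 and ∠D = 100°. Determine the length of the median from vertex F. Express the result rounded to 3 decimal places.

Law of sines: sin E = e·sin D/d ≈ 0.30006.
Since d ≥ e, only the acute value applies: ∠E ≈ 17.46°.
Then ∠F = 180° − ∠D − ∠E ≈ 62.54°.
Law of sines gives f = d·sin F/sin D ≈ 6.9198.
Median from F: ½√(2·e² + 2·d² − f²) ≈ 4.5009.

m_F ≈ 4.501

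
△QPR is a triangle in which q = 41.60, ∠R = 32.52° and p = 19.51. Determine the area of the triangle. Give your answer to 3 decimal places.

Area = ½·q·p·sin R ≈ 218.16.

area ≈ 218.160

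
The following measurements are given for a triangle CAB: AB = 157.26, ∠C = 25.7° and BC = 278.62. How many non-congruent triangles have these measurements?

2

BC·sin C = 278.62·sin(25.7°) ≈ 120.8.
Since BC sin C < AB < BC (120.8 < 157.26 < 278.62), two triangles exist.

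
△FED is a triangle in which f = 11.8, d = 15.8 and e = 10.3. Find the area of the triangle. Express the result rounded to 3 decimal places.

Semiperimeter s = (11.8 + 10.3 + 15.8)/2 = 18.95.
Heron's formula: area = √(18.95·7.15·8.65·3.15) ≈ 60.76.

area ≈ 60.760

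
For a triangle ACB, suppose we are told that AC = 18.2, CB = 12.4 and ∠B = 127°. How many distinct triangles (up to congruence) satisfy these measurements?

1

CB·sin B = 12.4·sin(127°) ≈ 9.903.
Since ∠B is not acute, a triangle exists only if AC > CB; here AC > CB, so there is exactly one triangle.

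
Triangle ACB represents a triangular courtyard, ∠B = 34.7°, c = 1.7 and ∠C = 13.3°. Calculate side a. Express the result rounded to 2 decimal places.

The third angle is ∠A = 180° − ∠C − ∠B = 132.00°.
Law of sines: a = c·sin A/sin C ≈ 5.4916.

5.49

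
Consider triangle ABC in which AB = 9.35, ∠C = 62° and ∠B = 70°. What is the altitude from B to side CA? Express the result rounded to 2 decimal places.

h_B ≈ 6.95

The third angle is ∠A = 180° − ∠B − ∠C = 48.00°.
Law of sines: BC = AB·sin A/sin C ≈ 7.8696.
Law of sines: CA = AB·sin B/sin C ≈ 9.9509.
Area = ½·AB·BC·sin B ≈ 34.571.
The altitude from B has length 2·area/CA ≈ 6.9484.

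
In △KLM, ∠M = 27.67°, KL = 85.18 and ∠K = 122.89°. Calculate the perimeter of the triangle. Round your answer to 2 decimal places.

perimeter ≈ 329.36

The third angle is ∠L = 180° − ∠M − ∠K = 29.44°.
Law of sines: LM = KL·sin K/sin M ≈ 154.03.
Law of sines: MK = KL·sin L/sin M ≈ 90.157.
Semiperimeter s = (154.03+90.157+85.18)/2 = 164.68.
Perimeter = 154.03 + 90.157 + 85.18 = 329.36.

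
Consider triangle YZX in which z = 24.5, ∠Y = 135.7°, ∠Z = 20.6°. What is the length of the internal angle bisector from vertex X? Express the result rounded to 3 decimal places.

31.890

The third angle is ∠X = 180° − ∠Y − ∠Z = 23.70°.
Law of sines: y = z·sin Y/sin Z ≈ 48.633.
Law of sines: x = z·sin X/sin Z ≈ 27.989.
The bisector from X has length 2·y·z·cos(∠X/2)/(y+z) ≈ 31.89.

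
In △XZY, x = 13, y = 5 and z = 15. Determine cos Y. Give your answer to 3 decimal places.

cos Y ≈ 0.946

By the law of cosines, cos Y = (x² + z² − y²) / (2·x·z) ≈ 0.94615, so ∠Y ≈ 18.89°.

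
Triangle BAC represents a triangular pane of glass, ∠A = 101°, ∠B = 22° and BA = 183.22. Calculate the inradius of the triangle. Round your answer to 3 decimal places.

r ≈ 30.696

The third angle is ∠C = 180° − ∠B − ∠A = 57.00°.
Law of sines: AC = BA·sin B/sin C ≈ 81.838.
Law of sines: CB = BA·sin A/sin C ≈ 214.45.
Area = ½·BA·AC·sin A ≈ 7359.5.
Semiperimeter s = (81.838+214.45+183.22)/2 = 239.75.
Inradius = area/s = 7359.5/239.75 ≈ 30.696.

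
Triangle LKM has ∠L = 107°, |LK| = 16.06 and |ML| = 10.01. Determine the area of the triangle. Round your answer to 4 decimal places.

Area = ½·|ML|·|LK|·sin L ≈ 76.868.

76.8681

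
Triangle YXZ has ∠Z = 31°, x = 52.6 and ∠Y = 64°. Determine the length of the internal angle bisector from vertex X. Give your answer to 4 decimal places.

t_X ≈ 25.4920

The third angle is ∠X = 180° − ∠Z − ∠Y = 85.00°.
Law of sines: y = x·sin Y/sin X ≈ 47.457.
Law of sines: z = x·sin Z/sin X ≈ 27.194.
The bisector from X has length 2·z·y·cos(∠X/2)/(z+y) ≈ 25.492.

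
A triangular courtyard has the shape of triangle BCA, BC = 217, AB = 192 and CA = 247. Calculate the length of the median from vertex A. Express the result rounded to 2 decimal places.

Median from A: ½√(2·CA² + 2·AB² − BC²) ≈ 192.78.

192.78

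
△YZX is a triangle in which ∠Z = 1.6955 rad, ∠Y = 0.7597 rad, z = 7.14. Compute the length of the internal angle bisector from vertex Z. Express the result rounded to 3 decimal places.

The third angle is ∠X = π − ∠Y − ∠Z = 0.6864 rad.
Law of sines: y = z·sin Y/sin Z ≈ 4.9558.
Law of sines: x = z·sin X/sin Z ≈ 4.5604.
The bisector from Z has length 2·x·y·cos(∠Z/2)/(x+y) ≈ 3.1429.

t_Z ≈ 3.143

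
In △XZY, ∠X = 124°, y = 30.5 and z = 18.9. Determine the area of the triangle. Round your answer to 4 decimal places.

area ≈ 238.9494

Area = ½·z·y·sin X ≈ 238.95.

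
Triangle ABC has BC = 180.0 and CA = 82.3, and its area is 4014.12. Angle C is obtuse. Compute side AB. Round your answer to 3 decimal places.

253.127

From area = ½·BC·CA·sin C, we get sin C = 2·area/(BC·CA) ≈ 0.54194.
Taking the obtuse solution, ∠C ≈ 147.18°.
Law of cosines then gives AB ≈ 253.13.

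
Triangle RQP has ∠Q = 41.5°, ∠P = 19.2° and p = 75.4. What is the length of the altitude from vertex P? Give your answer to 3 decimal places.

The third angle is ∠R = 180° − ∠Q − ∠P = 119.30°.
Law of sines: r = p·sin R/sin P ≈ 199.94.
Law of sines: q = p·sin Q/sin P ≈ 151.92.
Area = ½·p·r·sin Q ≈ 4994.7.
The altitude from P has length 2·area/p ≈ 132.49.

132.485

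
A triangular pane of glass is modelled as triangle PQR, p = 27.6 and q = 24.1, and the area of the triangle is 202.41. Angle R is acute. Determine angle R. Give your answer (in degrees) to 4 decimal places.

37.4887

From area = ½·p·q·sin R, we get sin R = 2·area/(p·q) ≈ 0.60861.
Taking the acute solution, ∠R ≈ 37.49°.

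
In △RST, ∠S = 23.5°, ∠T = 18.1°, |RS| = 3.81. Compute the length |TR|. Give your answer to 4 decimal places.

The third angle is ∠R = 180° − ∠S − ∠T = 138.40°.
Law of sines: |TR| = |RS|·sin S/sin T ≈ 4.8901.

4.8901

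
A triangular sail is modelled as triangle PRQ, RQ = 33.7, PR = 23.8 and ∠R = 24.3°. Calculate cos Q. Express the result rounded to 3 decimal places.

cos Q ≈ 0.775

By the law of cosines, QP² = PR² + RQ² − 2·PR·RQ·cos R = 240.13, so QP ≈ 15.496.
Law of cosines again: cos Q = (RQ² + QP² − PR²)/(2·RQ·QP) ≈ 0.77494, so ∠Q ≈ 39.20°.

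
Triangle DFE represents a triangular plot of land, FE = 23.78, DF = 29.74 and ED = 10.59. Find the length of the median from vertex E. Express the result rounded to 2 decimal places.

10.85

Median from E: ½√(2·FE² + 2·ED² − DF²) ≈ 10.849.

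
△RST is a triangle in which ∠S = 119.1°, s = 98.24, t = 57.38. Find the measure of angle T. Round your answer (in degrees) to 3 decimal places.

∠T ≈ 30.687°

Law of sines: sin T = t·sin S/s ≈ 0.51035.
Since s ≥ t, only the acute value applies: ∠T ≈ 30.69°.
Then ∠R = 180° − ∠S − ∠T ≈ 30.21°.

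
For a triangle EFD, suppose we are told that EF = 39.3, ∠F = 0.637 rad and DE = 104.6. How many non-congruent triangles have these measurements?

EF·sin F = 39.3·sin(0.637 rad) ≈ 23.38.
Since DE ≥ EF, exactly one triangle exists.

1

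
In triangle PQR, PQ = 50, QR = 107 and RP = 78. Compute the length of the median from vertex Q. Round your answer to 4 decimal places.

m_Q ≈ 73.8478

Median from Q: ½√(2·PQ² + 2·QR² − RP²) ≈ 73.848.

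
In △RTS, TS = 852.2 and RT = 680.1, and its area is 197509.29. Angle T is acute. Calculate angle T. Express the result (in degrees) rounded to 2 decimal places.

From area = ½·RT·TS·sin T, we get sin T = 2·area/(RT·TS) ≈ 0.68156.
Taking the acute solution, ∠T ≈ 42.97°.

∠T ≈ 42.97°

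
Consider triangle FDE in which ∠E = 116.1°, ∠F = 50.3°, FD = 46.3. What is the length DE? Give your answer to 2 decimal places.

The third angle is ∠D = 180° − ∠E − ∠F = 13.60°.
Law of sines: DE = FD·sin F/sin E ≈ 39.668.

39.67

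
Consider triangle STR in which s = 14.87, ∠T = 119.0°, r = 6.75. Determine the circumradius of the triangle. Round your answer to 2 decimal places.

10.91

By the law of cosines, t² = r² + s² − 2·r·s·cos T = 364, so t ≈ 19.079.
Area = ½·r·s·sin T ≈ 43.894.
Circumradius = t/(2 sin T) ≈ 10.907.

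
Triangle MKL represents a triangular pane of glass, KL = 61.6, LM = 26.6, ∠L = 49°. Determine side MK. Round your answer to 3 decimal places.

48.499

By the law of cosines, MK² = KL² + LM² − 2·KL·LM·cos L = 2352.1, so MK ≈ 48.499.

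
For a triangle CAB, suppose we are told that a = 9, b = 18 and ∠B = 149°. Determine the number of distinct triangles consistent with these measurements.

1

a·sin B = 9·sin(149°) ≈ 4.635.
Since ∠B is not acute, a triangle exists only if b > a; here b > a, so there is exactly one triangle.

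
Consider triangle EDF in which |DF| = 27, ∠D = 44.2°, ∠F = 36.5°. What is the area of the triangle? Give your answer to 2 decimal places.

area ≈ 153.17

The third angle is ∠E = 180° − ∠D − ∠F = 99.30°.
Law of sines: |FE| = |DF|·sin D/sin E ≈ 19.074.
Law of sines: |ED| = |DF|·sin F/sin E ≈ 16.274.
Area = ½·|DF|·|FE|·sin F ≈ 153.17.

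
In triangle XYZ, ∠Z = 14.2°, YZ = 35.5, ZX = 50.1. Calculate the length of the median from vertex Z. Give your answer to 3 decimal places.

42.481

By the law of cosines, XY² = YZ² + ZX² − 2·YZ·ZX·cos Z = 321.85, so XY ≈ 17.94.
Median from Z: ½√(2·YZ² + 2·ZX² − XY²) ≈ 42.481.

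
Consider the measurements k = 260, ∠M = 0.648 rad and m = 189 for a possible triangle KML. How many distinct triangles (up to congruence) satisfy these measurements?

2

k·sin M = 260·sin(0.648 rad) ≈ 156.9.
Since k sin M < m < k (156.9 < 189 < 260), two triangles exist.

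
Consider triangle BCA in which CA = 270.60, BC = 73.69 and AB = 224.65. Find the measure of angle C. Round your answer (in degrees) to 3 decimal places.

45.027

By the law of cosines, cos C = (BC² + CA² − AB²) / (2·BC·CA) ≈ 0.70678, so ∠C ≈ 45.03°.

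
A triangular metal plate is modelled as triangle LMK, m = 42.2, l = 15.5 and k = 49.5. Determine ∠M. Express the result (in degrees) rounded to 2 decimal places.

∠M ≈ 53.64°

By the law of cosines, cos M = (k² + l² − m²) / (2·k·l) ≈ 0.59281, so ∠M ≈ 53.64°.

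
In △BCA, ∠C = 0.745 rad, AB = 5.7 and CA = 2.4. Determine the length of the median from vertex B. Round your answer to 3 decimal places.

Law of sines: sin B = CA·sin C/AB ≈ 0.28546.
Since AB ≥ CA, only the acute value applies: ∠B ≈ 0.289 rad.
Then ∠A = π − ∠C − ∠B ≈ 2.107 rad.
Law of sines gives BC = AB·sin A/sin C ≈ 7.227.
Median from B: ½√(2·AB² + 2·BC² − CA²) ≈ 6.3969.

6.397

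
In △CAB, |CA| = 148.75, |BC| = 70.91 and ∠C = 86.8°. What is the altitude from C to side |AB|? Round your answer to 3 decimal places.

By the law of cosines, |AB|² = |BC|² + |CA|² − 2·|BC|·|CA|·cos C = 25977, so |AB| ≈ 161.17.
Area = ½·|BC|·|CA|·sin C ≈ 5265.7.
The altitude from C has length 2·area/|AB| ≈ 65.342.

65.342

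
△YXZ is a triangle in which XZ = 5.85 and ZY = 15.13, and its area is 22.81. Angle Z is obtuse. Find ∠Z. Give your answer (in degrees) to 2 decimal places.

From area = ½·XZ·ZY·sin Z, we get sin Z = 2·area/(XZ·ZY) ≈ 0.51542.
Taking the obtuse solution, ∠Z ≈ 148.97°.

∠Z ≈ 148.97°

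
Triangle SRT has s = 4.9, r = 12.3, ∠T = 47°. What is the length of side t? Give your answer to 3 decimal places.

9.648

By the law of cosines, t² = s² + r² − 2·s·r·cos T = 93.092, so t ≈ 9.6484.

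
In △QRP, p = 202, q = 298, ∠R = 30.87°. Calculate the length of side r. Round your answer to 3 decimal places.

162.085

By the law of cosines, r² = p² + q² − 2·p·q·cos R = 26271, so r ≈ 162.08.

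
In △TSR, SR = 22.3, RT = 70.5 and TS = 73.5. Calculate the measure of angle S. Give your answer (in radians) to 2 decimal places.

By the law of cosines, cos S = (TS² + SR² − RT²) / (2·TS·SR) ≈ 0.28348, so ∠S ≈ 1.283 rad.

1.28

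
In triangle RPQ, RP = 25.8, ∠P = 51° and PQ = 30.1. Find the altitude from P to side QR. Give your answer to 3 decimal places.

24.758

By the law of cosines, QR² = RP² + PQ² − 2·RP·PQ·cos P = 594.21, so QR ≈ 24.377.
Area = ½·RP·PQ·sin P ≈ 301.76.
The altitude from P has length 2·area/QR ≈ 24.758.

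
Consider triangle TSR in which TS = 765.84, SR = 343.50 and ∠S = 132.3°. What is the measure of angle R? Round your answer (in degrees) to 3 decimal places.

∠R ≈ 33.404°

By the law of cosines, RT² = TS² + SR² − 2·TS·SR·cos S = 1.0586e+06, so RT ≈ 1028.9.
Law of cosines again: cos R = (SR² + RT² − TS²)/(2·SR·RT) ≈ 0.83481, so ∠R ≈ 33.40°.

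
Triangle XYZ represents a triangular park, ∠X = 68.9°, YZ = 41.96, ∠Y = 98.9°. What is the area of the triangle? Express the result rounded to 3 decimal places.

The third angle is ∠Z = 180° − ∠X − ∠Y = 12.20°.
Law of sines: ZX = YZ·sin Y/sin X ≈ 44.434.
Law of sines: XY = YZ·sin Z/sin X ≈ 9.5044.
Area = ½·YZ·ZX·sin Z ≈ 197.

area ≈ 197.002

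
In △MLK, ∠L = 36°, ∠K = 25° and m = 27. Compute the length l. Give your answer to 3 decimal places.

The third angle is ∠M = 180° − ∠L − ∠K = 119.00°.
Law of sines: l = m·sin L/sin M ≈ 18.145.

18.145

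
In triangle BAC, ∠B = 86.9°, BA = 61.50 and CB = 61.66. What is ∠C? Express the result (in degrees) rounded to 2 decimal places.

By the law of cosines, AC² = CB² + BA² − 2·CB·BA·cos B = 7174.1, so AC ≈ 84.7.
Law of cosines again: cos C = (AC² + CB² − BA²)/(2·AC·CB) ≈ 0.68872, so ∠C ≈ 46.47°.

46.47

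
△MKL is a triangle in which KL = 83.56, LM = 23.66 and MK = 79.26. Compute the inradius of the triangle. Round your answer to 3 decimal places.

Semiperimeter s = (83.56 + 23.66 + 79.26)/2 = 93.24.
Heron's formula: area = √(93.24·9.68·69.58·13.98) ≈ 936.99.
Inradius = area/s = 936.99/93.24 ≈ 10.049.

10.049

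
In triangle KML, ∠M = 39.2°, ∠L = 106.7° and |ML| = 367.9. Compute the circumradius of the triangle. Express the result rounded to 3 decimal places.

R ≈ 328.108

The third angle is ∠K = 180° − ∠M − ∠L = 34.10°.
Law of sines: |LK| = |ML|·sin M/sin K ≈ 414.75.
Law of sines: |KM| = |ML|·sin L/sin K ≈ 628.54.
Circumradius = |ML|/(2 sin K) ≈ 328.11.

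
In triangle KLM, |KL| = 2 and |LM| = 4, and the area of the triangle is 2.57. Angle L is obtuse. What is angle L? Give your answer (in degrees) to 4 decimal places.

From area = ½·|KL|·|LM|·sin L, we get sin L = 2·area/(|KL|·|LM|) ≈ 0.64250.
Taking the obtuse solution, ∠L ≈ 140.02°.

140.0215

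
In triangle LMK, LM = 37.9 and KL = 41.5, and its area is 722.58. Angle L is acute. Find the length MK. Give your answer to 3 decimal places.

From area = ½·KL·LM·sin L, we get sin L = 2·area/(KL·LM) ≈ 0.91882.
Taking the acute solution, ∠L ≈ 66.75°.
Law of cosines then gives MK ≈ 43.785.

43.785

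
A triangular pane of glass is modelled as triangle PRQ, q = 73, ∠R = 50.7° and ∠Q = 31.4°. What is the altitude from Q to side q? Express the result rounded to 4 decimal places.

The third angle is ∠P = 180° − ∠R − ∠Q = 97.90°.
Law of sines: p = q·sin P/sin Q ≈ 138.78.
Law of sines: r = q·sin R/sin Q ≈ 108.42.
Area = ½·q·p·sin R ≈ 3919.9.
The altitude from Q has length 2·area/q ≈ 107.4.

h_Q ≈ 107.3957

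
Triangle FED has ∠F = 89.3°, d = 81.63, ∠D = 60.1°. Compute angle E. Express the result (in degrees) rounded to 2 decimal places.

30.60

The third angle is ∠E = 180° − ∠D − ∠F = 30.60°.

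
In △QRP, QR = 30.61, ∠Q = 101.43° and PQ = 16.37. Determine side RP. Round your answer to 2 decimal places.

37.46

By the law of cosines, RP² = PQ² + QR² − 2·PQ·QR·cos Q = 1403.5, so RP ≈ 37.464.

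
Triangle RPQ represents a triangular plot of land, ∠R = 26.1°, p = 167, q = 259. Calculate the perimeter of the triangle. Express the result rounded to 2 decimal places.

By the law of cosines, r² = p² + q² − 2·p·q·cos R = 17285, so r ≈ 131.47.
Semiperimeter s = (131.47+167+259)/2 = 278.74.
Perimeter = 131.47 + 167 + 259 = 557.47.

557.47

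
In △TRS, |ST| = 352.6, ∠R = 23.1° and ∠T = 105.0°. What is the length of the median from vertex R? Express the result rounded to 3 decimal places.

The third angle is ∠S = 180° − ∠T − ∠R = 51.90°.
Law of sines: |RS| = |ST|·sin T/sin R ≈ 868.09.
Law of sines: |TR| = |ST|·sin S/sin R ≈ 707.23.
Median from R: ½√(2·|TR|² + 2·|RS|² − |ST|²) ≈ 771.88.

m_R ≈ 771.881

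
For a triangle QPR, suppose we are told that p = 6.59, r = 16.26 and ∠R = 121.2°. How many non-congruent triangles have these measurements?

1

p·sin R = 6.59·sin(121.2°) ≈ 5.637.
Since ∠R is not acute, a triangle exists only if r > p; here r > p, so there is exactly one triangle.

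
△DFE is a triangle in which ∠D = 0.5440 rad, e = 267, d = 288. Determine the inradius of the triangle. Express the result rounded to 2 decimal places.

r ≈ 64.17

Law of sines: sin E = e·sin D/d ≈ 0.47982.
Since d ≥ e, only the acute value applies: ∠E ≈ 0.5005 rad.
Then ∠F = π − ∠D − ∠E ≈ 2.0971 rad.
Law of sines gives f = d·sin F/sin D ≈ 481.14.
Area = ½·d·e·sin F ≈ 33244.
Semiperimeter s = (288+481.14+267)/2 = 518.07.
Inradius = area/s = 33244/518.07 ≈ 64.169.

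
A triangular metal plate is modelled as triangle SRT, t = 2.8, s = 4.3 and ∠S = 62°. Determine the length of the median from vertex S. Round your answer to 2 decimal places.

Law of sines: sin T = t·sin S/s ≈ 0.57494.
Since s ≥ t, only the acute value applies: ∠T ≈ 35.10°.
Then ∠R = 180° − ∠S − ∠T ≈ 82.90°.
Law of sines gives r = s·sin R/sin S ≈ 4.8328.
Median from S: ½√(2·r² + 2·t² − s²) ≈ 3.3129.

m_S ≈ 3.31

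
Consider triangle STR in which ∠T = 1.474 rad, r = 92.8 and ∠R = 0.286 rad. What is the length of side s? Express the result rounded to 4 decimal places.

The third angle is ∠S = π − ∠T − ∠R = 1.382 rad.
Law of sines: s = r·sin S/sin R ≈ 323.07.

323.0714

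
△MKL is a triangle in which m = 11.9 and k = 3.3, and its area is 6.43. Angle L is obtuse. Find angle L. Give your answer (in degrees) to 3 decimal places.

160.884

From area = ½·m·k·sin L, we get sin L = 2·area/(m·k) ≈ 0.32748.
Taking the obtuse solution, ∠L ≈ 160.88°.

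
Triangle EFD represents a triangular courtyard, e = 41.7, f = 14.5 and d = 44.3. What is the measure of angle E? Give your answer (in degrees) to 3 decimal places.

By the law of cosines, cos E = (f² + d² − e²) / (2·f·d) ≈ 0.33771, so ∠E ≈ 70.26°.

∠E ≈ 70.263°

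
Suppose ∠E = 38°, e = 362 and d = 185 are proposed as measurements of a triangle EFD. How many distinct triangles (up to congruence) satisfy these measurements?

1

d·sin E = 185·sin(38°) ≈ 113.9.
Since e ≥ d, exactly one triangle exists.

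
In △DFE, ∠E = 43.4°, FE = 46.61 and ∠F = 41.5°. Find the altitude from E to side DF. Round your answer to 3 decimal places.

h_E ≈ 30.885

The third angle is ∠D = 180° − ∠F − ∠E = 95.10°.
Law of sines: ED = FE·sin F/sin D ≈ 31.007.
Law of sines: DF = FE·sin E/sin D ≈ 32.152.
Area = ½·FE·ED·sin E ≈ 496.51.
The altitude from E has length 2·area/DF ≈ 30.885.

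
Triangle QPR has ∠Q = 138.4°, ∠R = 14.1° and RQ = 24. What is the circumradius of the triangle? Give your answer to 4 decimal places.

The third angle is ∠P = 180° − ∠R − ∠Q = 27.50°.
Law of sines: PR = RQ·sin Q/sin P ≈ 34.508.
Law of sines: QP = RQ·sin R/sin P ≈ 12.662.
Circumradius = RQ/(2 sin P) ≈ 25.988.

25.9882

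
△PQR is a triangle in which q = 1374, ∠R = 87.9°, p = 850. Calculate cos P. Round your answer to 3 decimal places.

By the law of cosines, r² = p² + q² − 2·p·q·cos R = 2.5248e+06, so r ≈ 1589.
Law of cosines again: cos P = (q² + r² − p²)/(2·q·r) ≈ 0.84512, so ∠P ≈ 32.32°.

cos P ≈ 0.845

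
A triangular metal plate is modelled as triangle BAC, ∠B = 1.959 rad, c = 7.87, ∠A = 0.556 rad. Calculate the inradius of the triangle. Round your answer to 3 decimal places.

The third angle is ∠C = π − ∠B − ∠A = 0.627 rad.
Law of sines: b = c·sin B/sin C ≈ 12.422.
Law of sines: a = c·sin A/sin C ≈ 7.0836.
Area = ½·c·b·sin A ≈ 25.8.
Semiperimeter s = (12.422+7.0836+7.87)/2 = 13.688.
Inradius = area/s = 25.8/13.688 ≈ 1.8848.

r ≈ 1.885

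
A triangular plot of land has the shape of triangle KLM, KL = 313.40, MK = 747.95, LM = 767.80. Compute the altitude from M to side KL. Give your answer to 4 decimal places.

Semiperimeter s = (767.8 + 747.95 + 313.4)/2 = 914.58.
Heron's formula: area = √(914.58·146.78·166.62·601.18) ≈ 1.1596e+05.
The altitude from M has length 2·area/KL ≈ 740.01.

h_M ≈ 740.0094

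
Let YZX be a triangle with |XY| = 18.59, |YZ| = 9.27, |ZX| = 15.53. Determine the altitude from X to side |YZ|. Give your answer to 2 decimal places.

h_X ≈ 15.50

Semiperimeter s = (15.53 + 18.59 + 9.27)/2 = 21.695.
Heron's formula: area = √(21.695·6.165·3.105·12.425) ≈ 71.833.
The altitude from X has length 2·area/|YZ| ≈ 15.498.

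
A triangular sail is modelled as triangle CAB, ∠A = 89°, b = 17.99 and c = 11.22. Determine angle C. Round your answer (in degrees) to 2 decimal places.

By the law of cosines, a² = b² + c² − 2·b·c·cos A = 442.48, so a ≈ 21.035.
Law of cosines again: cos C = (a² + b² − c²)/(2·a·b) ≈ 0.84592, so ∠C ≈ 32.23°.

∠C ≈ 32.23°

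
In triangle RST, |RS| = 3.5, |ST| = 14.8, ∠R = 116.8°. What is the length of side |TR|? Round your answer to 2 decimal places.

12.89

Law of sines: sin T = |RS|·sin R/|ST| ≈ 0.21108.
Since |ST| ≥ |RS|, only the acute value applies: ∠T ≈ 12.19°.
Then ∠S = 180° − ∠R − ∠T ≈ 51.01°.
Law of sines gives |TR| = |ST|·sin S/sin R ≈ 12.888.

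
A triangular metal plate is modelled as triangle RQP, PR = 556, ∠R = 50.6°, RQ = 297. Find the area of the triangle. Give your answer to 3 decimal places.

area ≈ 63801.520

Area = ½·PR·RQ·sin R ≈ 63802.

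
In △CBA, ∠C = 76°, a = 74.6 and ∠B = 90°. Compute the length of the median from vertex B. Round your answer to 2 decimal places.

m_B ≈ 154.18

The third angle is ∠A = 180° − ∠C − ∠B = 14.00°.
Law of sines: c = a·sin C/sin A ≈ 299.2.
Law of sines: b = a·sin B/sin A ≈ 308.36.
Median from B: ½√(2·a² + 2·c² − b²) ≈ 154.18.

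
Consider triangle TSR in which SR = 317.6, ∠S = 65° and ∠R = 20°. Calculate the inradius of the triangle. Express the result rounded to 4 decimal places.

43.8615

The third angle is ∠T = 180° − ∠S − ∠R = 95.00°.
Law of sines: RT = SR·sin S/sin T ≈ 288.94.
Law of sines: TS = SR·sin R/sin T ≈ 109.04.
Area = ½·SR·RT·sin R ≈ 15693.
Semiperimeter s = (317.6+288.94+109.04)/2 = 357.79.
Inradius = area/s = 15693/357.79 ≈ 43.862.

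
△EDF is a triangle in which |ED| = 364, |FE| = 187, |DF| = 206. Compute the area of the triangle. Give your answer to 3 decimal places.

area ≈ 13464.675

Semiperimeter s = (206 + 187 + 364)/2 = 378.5.
Heron's formula: area = √(378.5·172.5·191.5·14.5) ≈ 13465.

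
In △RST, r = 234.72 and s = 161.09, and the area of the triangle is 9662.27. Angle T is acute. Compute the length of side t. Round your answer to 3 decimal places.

126.664

From area = ½·r·s·sin T, we get sin T = 2·area/(r·s) ≈ 0.51108.
Taking the acute solution, ∠T ≈ 30.74°.
Law of cosines then gives t ≈ 126.66.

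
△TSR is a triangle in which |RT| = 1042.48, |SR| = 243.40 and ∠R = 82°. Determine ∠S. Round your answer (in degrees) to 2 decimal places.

84.56

By the law of cosines, |TS|² = |SR|² + |RT|² − 2·|SR|·|RT|·cos R = 1.0754e+06, so |TS| ≈ 1037.
Law of cosines again: cos S = (|TS|² + |SR|² − |RT|²)/(2·|TS|·|SR|) ≈ 0.09481, so ∠S ≈ 84.56°.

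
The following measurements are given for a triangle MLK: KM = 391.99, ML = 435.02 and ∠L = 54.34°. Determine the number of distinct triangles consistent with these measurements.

2

ML·sin L = 435.02·sin(54.34°) ≈ 353.4.
Since ML sin L < KM < ML (353.4 < 391.99 < 435.02), two triangles exist.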